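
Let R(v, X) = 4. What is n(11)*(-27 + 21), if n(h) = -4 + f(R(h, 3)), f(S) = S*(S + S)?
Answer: -168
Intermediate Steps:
f(S) = 2*S² (f(S) = S*(2*S) = 2*S²)
n(h) = 28 (n(h) = -4 + 2*4² = -4 + 2*16 = -4 + 32 = 28)
n(11)*(-27 + 21) = 28*(-27 + 21) = 28*(-6) = -168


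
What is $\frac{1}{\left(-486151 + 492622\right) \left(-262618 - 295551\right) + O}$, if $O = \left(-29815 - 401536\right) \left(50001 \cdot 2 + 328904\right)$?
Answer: $- \frac{1}{188620943605} \approx -5.3016 \cdot 10^{-12}$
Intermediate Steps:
$O = -185009032006$ ($O = - 431351 \left(100002 + 328904\right) = \left(-431351\right) 428906 = -185009032006$)
$\frac{1}{\left(-486151 + 492622\right) \left(-262618 - 295551\right) + O} = \frac{1}{\left(-486151 + 492622\right) \left(-262618 - 295551\right) - 185009032006} = \frac{1}{6471 \left(-558169\right) - 185009032006} = \frac{1}{-3611911599 - 185009032006} = \frac{1}{-188620943605} = - \frac{1}{188620943605}$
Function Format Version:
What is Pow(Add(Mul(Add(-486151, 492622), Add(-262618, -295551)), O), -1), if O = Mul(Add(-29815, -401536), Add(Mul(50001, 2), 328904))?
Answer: Rational(-1, 188620943605) ≈ -5.3016e-12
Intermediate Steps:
O = -185009032006 (O = Mul(-431351, Add(100002, 328904)) = Mul(-431351, 428906) = -185009032006)
Pow(Add(Mul(Add(-486151, 492622), Add(-262618, -295551)), O), -1) = Pow(Add(Mul(Add(-486151, 492622), Add(-262618, -295551)), -185009032006), -1) = Pow(Add(Mul(6471, -558169), -185009032006), -1) = Pow(Add(-3611911599, -185009032006), -1) = Pow(-188620943605, -1) = Rational(-1, 188620943605)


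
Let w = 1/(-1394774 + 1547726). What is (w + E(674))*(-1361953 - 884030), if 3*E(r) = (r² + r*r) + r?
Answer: -34704913133692485/50984 ≈ -6.8070e+11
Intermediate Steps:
w = 1/152952 ≈ 6.5380e-6
E(r) = r/3 + 2*r²/3 (E(r) = ((r² + r*r) + r)/3 = ((r² + r²) + r)/3 = (2*r² + r)/3 = (r + 2*r²)/3 = r/3 + 2*r²/3)
(w + E(674))*(-1361953 - 884030) = (1/152952 + (⅓)*674*(1 + 2*674))*(-1361953 - 884030) = (1/152952 + (⅓)*674*(1 + 1348))*(-2245983) = (1/152952 + (⅓)*674*1349)*(-2245983) = (1/152952 + 909226/3)*(-2245983) = (15451992795/50984)*(-2245983) = -34704913133692485/50984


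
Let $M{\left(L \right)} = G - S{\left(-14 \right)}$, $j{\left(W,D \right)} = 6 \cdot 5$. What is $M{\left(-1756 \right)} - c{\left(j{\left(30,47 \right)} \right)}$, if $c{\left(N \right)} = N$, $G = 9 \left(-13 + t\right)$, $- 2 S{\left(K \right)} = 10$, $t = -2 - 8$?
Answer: $-232$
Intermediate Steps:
$j{\left(W,D \right)} = 30$
$t = -10$
$S{\left(K \right)} = -5$ ($S{\left(K \right)} = \left(- \frac{1}{2}\right) 10 = -5$)
$G = -207$ ($G = 9 \left(-13 - 10\right) = 9 \left(-23\right) = -207$)
$M{\left(L \right)} = -202$ ($M{\left(L \right)} = -207 - -5 = -207 + 5 = -202$)
$M{\left(-1756 \right)} - c{\left(j{\left(30,47 \right)} \right)} = -202 - 30 = -232$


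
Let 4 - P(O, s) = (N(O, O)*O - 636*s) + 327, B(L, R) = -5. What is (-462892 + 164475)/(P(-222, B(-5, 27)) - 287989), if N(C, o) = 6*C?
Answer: 298417/587196 ≈ 0.50821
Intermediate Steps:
P(O, s) = -323 - 6*O² + 636*s (P(O, s) = 4 - (((6*O)*O - 636*s) + 327) = 4 - ((6*O² - 636*s) + 327) = 4 - ((-636*s + 6*O²) + 327) = 4 - (327 - 636*s + 6*O²) = 4 + (-327 - 6*O² + 636*s) = -323 - 6*O² + 636*s)
(-462892 + 164475)/(P(-222, B(-5, 27)) - 287989) = (-462892 + 164475)/((-323 - 6*(-222)² + 636*(-5)) - 287989) = -298417/((-323 - 6*49284 - 3180) - 287989) = -298417/((-323 - 295704 - 3180) - 287989) = -298417/(-299207 - 287989) = -298417/(-587196) = -298417*(-1/587196) = 298417/587196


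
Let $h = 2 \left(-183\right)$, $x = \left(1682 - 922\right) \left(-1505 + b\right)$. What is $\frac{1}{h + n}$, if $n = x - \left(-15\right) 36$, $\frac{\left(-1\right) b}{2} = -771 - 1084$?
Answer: $\frac{1}{1675974} \approx 5.9667 \cdot 10^{-7}$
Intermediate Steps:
$b = 3710$ ($b = - 2 \left(-771 - 1084\right) = \left(-2\right) \left(-1855\right) = 3710$)
$x = 1675800$ ($x = \left(1682 - 922\right) \left(-1505 + 3710\right) = 760 \cdot 2205 = 1675800$)
$h = -366$
$n = 1676340$ ($n = 1675800 - \left(-15\right) 36 = 1675800 - -540 = 1675800 + 540 = 1676340$)
$\frac{1}{h + n} = \frac{1}{-366 + 1676340} = \frac{1}{1675974}$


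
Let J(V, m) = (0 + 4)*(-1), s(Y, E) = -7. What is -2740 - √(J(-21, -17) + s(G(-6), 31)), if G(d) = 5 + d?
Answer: -2740 - I*√11 ≈ -2740.0 - 3.3166*I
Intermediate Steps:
J(V, m) = -4 (J(V, m) = 4*(-1) = -4)
-2740 - √(J(-21, -17) + s(G(-6), 31)) = -2740 - √(-4 - 7) = -2740 - √(-11) = -2740 - I*√11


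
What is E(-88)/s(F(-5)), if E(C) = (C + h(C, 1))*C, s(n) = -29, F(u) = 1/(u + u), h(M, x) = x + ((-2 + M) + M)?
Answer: -23320/29 ≈ -804.14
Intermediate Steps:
h(M, x) = -2 + x + 2*M (h(M, x) = x + (-2 + 2*M) = -2 + x + 2*M)
F(u) = 1/(2*u)
E(C) = C*(-1 + 3*C) (E(C) = (C + (-2 + 1 + 2*C))*C = (C + (-1 + 2*C))*C = (-1 + 3*C)*C = C*(-1 + 3*C))
E(-88)/s(F(-5)) = -88*(-1 + 3*(-88))/(-29) = -88*(-1 - 264)*(-1/29) = -88*(-265)*(-1/29) = 23320*(-1/29) = -23320/29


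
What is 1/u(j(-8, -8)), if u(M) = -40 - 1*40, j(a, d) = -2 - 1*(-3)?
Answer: -1/80 ≈ -0.012500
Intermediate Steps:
j(a, d) = 1 (j(a, d) = -2 + 3 = 1)
u(M) = -80 (u(M) = -40 - 40 = -80)
1/u(j(-8, -8)) = 1/(-80) = -1/80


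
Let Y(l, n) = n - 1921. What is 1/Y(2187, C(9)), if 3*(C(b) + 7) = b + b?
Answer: -1/1922 ≈ -0.00052029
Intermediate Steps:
C(b) = -7 + 2*b/3 (C(b) = -7 + (b + b)/3 = -7 + (2*b)/3 = -7 + 2*b/3)
Y(l, n) = -1921 + n
1/Y(2187, C(9)) = 1/(-1921 + (-7 + (⅔)*9)) = 1/(-1921 + (-7 + 6)) = 1/(-1921 - 1) = 1/(-1922) = -1/1922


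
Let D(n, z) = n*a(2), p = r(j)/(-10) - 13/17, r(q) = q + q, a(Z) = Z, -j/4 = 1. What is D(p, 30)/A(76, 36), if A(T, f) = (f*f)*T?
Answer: 1/1395360 ≈ 7.1666e-7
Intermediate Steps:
A(T, f) = T*f² (A(T, f) = f²*T = T*f²)
j = -4 (j = -4*1 = -4)
r(q) = 2*q
p = 3/85 (p = (2*(-4))/(-10) - 13/17 = -8*(-⅒) - 13*1/17 = ⅘ - 13/17 = 3/85 ≈ 0.035294)
D(n, z) = 2*n (D(n, z) = n*2 = 2*n)
D(p, 30)/A(76, 36) = (2*(3/85))/((76*36²)) = 6/(85*((76*1296))) = (6/85)/98496 = (6/85)*(1/98496) = 1/1395360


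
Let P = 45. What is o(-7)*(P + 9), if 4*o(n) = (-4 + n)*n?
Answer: 2079/2 ≈ 1039.5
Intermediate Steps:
o(n) = n*(-4 + n)/4 (o(n) = ((-4 + n)*n)/4 = (n*(-4 + n))/4 = n*(-4 + n)/4)
o(-7)*(P + 9) = ((1/4)*(-7)*(-4 - 7))*(45 + 9) = ((1/4)*(-7)*(-11))*54 = (77/4)*54 = 2079/2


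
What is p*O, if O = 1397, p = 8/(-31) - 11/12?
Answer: -610489/372 ≈ -1641.1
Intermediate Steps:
p = -437/372 (p = 8*(-1/31) - 11*1/12 = -8/31 - 11/12 = -437/372 ≈ -1.1747)
p*O = -437/372*1397 = -610489/372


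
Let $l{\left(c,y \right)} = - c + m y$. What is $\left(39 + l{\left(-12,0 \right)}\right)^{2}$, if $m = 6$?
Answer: $2601$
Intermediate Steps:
$l{\left(c,y \right)} = - c + 6 y$
$\left(39 + l{\left(-12,0 \right)}\right)^{2} = \left(39 + \left(\left(-1\right) \left(-12\right) + 6 \cdot 0\right)\right)^{2} = \left(39 + \left(12 + 0\right)\right)^{2} = \left(39 + 12\right)^{2} = 51^{2} = 2601$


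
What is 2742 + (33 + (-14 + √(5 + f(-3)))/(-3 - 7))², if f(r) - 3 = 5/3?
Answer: 1177637/300 - 172*√87/75 ≈ 3904.1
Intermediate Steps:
f(r) = 14/3 (f(r) = 3 + 5/3 = 14/3)
2742 + (33 + (-14 + √(5 + f(-3)))/(-3 - 7))² = 2742 + (33 + (-14 + √(5 + 14/3))/(-3 - 7))² = 2742 + (33 + (-14 + √(29/3))/(-10))² = 2742 + (33 + (-14 + √87/3)*(-⅒))² = 2742 + (33 + (7/5 - √87/30))² = 2742 + (172/5 - √87/30)²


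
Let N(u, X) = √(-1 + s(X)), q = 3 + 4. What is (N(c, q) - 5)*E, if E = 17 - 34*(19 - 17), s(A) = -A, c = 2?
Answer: 255 - 102*I*√2 ≈ 255.0 - 144.25*I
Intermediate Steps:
q = 7
E = -51 (E = 17 - 34*2 = 17 - 68 = -51)
N(u, X) = √(-1 - X)
(N(c, q) - 5)*E = (√(-1 - 1*7) - 5)*(-51) = (√(-1 - 7) - 5)*(-51) = (√(-8) - 5)*(-51) = (2*I*√2 - 5)*(-51) = (-5 + 2*I*√2)*(-51) = 255 - 102*I*√2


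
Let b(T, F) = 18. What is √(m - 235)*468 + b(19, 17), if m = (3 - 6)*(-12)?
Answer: 18 + 468*I*√199 ≈ 18.0 + 6602.0*I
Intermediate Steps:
m = 36 (m = -3*(-12) = 36)
√(m - 235)*468 + b(19, 17) = √(36 - 235)*468 + 18 = √(-199)*468 + 18 = (I*√199)*468 + 18 = 468*I*√199 + 18 = 18 + 468*I*√199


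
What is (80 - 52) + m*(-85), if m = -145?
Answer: 12353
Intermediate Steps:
(80 - 52) + m*(-85) = (80 - 52) - 145*(-85) = 28 + 12325 = 12353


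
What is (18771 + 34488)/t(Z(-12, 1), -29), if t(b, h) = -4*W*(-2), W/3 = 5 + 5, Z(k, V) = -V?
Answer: 17753/80 ≈ 221.91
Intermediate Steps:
W = 30 (W = 3*(5 + 5) = 3*10 = 30)
t(b, h) = 240 (t(b, h) = -4*30*(-2) = -120*(-2) = 240)
(18771 + 34488)/t(Z(-12, 1), -29) = (18771 + 34488)/240 = 53259*(1/240) = 17753/80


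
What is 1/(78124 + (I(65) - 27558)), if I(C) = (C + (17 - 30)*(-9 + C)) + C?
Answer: 1/49968 ≈ 2.0013e-5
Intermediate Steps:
I(C) = 117 - 11*C (I(C) = (C - 13*(-9 + C)) + C = (C + (117 - 13*C)) + C = (117 - 12*C) + C = 117 - 11*C)
1/(78124 + (I(65) - 27558)) = 1/(78124 + ((117 - 11*65) - 27558)) = 1/(78124 + ((117 - 715) - 27558)) = 1/(78124 + (-598 - 27558)) = 1/(78124 - 28156) = 1/49968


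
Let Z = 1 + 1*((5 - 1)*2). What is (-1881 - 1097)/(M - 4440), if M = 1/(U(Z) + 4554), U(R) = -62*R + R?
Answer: 11926890/17782199 ≈ 0.67072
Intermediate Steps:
Z = 9 (Z = 1 + 1*(4*2) = 1 + 1*8 = 1 + 8 = 9)
U(R) = -61*R
M = 1/4005 (M = 1/(-61*9 + 4554) = 1/(-549 + 4554) = 1/4005 ≈ 0.00024969)
(-1881 - 1097)/(M - 4440) = (-1881 - 1097)/(1/4005 - 4440) = -2978/(-17782199/4005) = -2978*(-4005/17782199) = 11926890/17782199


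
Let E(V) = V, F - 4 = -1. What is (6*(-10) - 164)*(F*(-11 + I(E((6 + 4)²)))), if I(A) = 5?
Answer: 4032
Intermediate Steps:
F = 3 (F = 4 - 1 = 3)
(6*(-10) - 164)*(F*(-11 + I(E((6 + 4)²)))) = (6*(-10) - 164)*(3*(-11 + 5)) = (-60 - 164)*(3*(-6)) = -224*(-18) = 4032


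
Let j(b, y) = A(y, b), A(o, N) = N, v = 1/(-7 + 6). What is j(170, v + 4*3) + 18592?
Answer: 18762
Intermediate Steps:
v = -1 (v = 1/(-1) = -1)
j(b, y) = b
j(170, v + 4*3) + 18592 = 170 + 18592 = 18762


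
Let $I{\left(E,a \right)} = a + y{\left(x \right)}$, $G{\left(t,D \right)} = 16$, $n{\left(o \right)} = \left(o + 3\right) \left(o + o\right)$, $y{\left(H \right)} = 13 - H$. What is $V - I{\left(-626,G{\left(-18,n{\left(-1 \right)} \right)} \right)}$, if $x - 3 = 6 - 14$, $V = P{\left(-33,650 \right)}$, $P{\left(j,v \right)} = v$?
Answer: $616$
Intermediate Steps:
$V = 650$
$x = -5$ ($x = 3 + \left(6 - 14\right) = 3 - 8 = -5$)
$n{\left(o \right)} = 2 o \left(3 + o\right)$ ($n{\left(o \right)} = \left(3 + o\right) 2 o = 2 o \left(3 + o\right)$)
$I{\left(E,a \right)} = 18 + a$ ($I{\left(E,a \right)} = a + \left(13 - -5\right) = a + \left(13 + 5\right) = a + 18 = 18 + a$)
$V - I{\left(-626,G{\left(-18,n{\left(-1 \right)} \right)} \right)} = 650 - \left(18 + 16\right) = 650 - 34 = 616$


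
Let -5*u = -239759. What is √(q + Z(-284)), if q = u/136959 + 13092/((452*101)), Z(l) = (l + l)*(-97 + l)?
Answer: √13218902077882435874090970/7815565335 ≈ 465.20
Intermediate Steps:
u = 239759/5 (u = -⅕*(-239759) = 239759/5 ≈ 47952.)
Z(l) = 2*l*(-97 + l) (Z(l) = (2*l)*(-97 + l) = 2*l*(-97 + l))
q = 4977703502/7815565335 (q = (239759/5)/136959 + 13092/((452*101)) = (239759/5)*(1/136959) + 13092/45652 = 239759/684795 + 13092*(1/45652) = 239759/684795 + 3273/11413 = 4977703502/7815565335 ≈ 0.63690)
√(q + Z(-284)) = √(4977703502/7815565335 + 2*(-284)*(-97 - 284)) = √(4977703502/7815565335 + 2*(-284)*(-381)) = √(4977703502/7815565335 + 216408) = √(1691355840720182/7815565335) = √13218902077882435874090970/7815565335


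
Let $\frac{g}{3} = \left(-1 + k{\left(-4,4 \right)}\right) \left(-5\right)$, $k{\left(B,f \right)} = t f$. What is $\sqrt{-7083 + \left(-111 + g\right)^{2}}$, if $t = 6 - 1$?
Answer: $3 \sqrt{16637} \approx 386.95$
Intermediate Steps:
$t = 5$
$k{\left(B,f \right)} = 5 f$
$g = -285$ ($g = 3 \left(-1 + 5 \cdot 4\right) \left(-5\right) = 3 \left(-1 + 20\right) \left(-5\right) = 3 \cdot 19 \left(-5\right) = 3 \left(-95\right) = -285$)
$\sqrt{-7083 + \left(-111 + g\right)^{2}} = \sqrt{-7083 + \left(-111 - 285\right)^{2}} = \sqrt{-7083 + \left(-396\right)^{2}} = \sqrt{-7083 + 156816} = \sqrt{149733} = 3 \sqrt{16637}$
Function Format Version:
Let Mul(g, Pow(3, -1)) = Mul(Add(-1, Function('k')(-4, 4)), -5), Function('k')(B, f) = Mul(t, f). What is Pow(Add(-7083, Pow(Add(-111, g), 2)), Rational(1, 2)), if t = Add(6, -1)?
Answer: Mul(3, Pow(16637, Rational(1, 2))) ≈ 386.95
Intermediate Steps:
t = 5
Function('k')(B, f) = Mul(5, f)
g = -285 (g = Mul(3, Mul(Add(-1, Mul(5, 4)), -5)) = Mul(3, Mul(Add(-1, 20), -5)) = Mul(3, Mul(19, -5)) = Mul(3, -95) = -285)
Pow(Add(-7083, Pow(Add(-111, g), 2)), Rational(1, 2)) = Pow(Add(-7083, Pow(Add(-111, -285), 2)), Rational(1, 2)) = Pow(Add(-7083, Pow(-396, 2)), Rational(1, 2)) = Pow(Add(-7083, 156816), Rational(1, 2)) = Pow(149733, Rational(1, 2)) = Mul(3, Pow(16637, Rational(1, 2)))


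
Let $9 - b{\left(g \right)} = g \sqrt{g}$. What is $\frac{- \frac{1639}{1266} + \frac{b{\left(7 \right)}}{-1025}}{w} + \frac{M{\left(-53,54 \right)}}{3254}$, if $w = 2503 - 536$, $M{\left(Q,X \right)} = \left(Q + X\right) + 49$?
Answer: $\frac{61060081387}{4152880973850} + \frac{\sqrt{7}}{288025} \approx 0.014712$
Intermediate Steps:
$M{\left(Q,X \right)} = 49 + Q + X$
$w = 1967$ ($w = 2503 - 536 = 1967$)
$b{\left(g \right)} = 9 - g^{\frac{3}{2}}$ ($b{\left(g \right)} = 9 - g \sqrt{g} = 9 - g^{\frac{3}{2}}$)
$\frac{- \frac{1639}{1266} + \frac{b{\left(7 \right)}}{-1025}}{w} + \frac{M{\left(-53,54 \right)}}{3254} = \frac{- \frac{1639}{1266} + \frac{9 - 7^{\frac{3}{2}}}{-1025}}{1967} + \frac{49 - 53 + 54}{3254} = \left(\left(-1639\right) \frac{1}{1266} + \left(9 - 7 \sqrt{7}\right) \left(- \frac{1}{1025}\right)\right) \frac{1}{1967} + 50 \cdot \frac{1}{3254} = \left(- \frac{1639}{1266} + \left(9 - 7 \sqrt{7}\right) \left(- \frac{1}{1025}\right)\right) \frac{1}{1967} + \frac{25}{1627} = \left(- \frac{1639}{1266} - \left(\frac{9}{1025} - \frac{7 \sqrt{7}}{1025}\right)\right) \frac{1}{1967} + \frac{25}{1627} = \left(- \frac{1691369}{1297650} + \frac{7 \sqrt{7}}{1025}\right) \frac{1}{1967} + \frac{25}{1627} = \left(- \frac{1691369}{2552477550} + \frac{\sqrt{7}}{288025}\right) + \frac{25}{1627} = \frac{61060081387}{4152880973850} + \frac{\sqrt{7}}{288025}$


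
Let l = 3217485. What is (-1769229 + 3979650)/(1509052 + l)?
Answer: 2210421/4726537 ≈ 0.46766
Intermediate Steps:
(-1769229 + 3979650)/(1509052 + l) = (-1769229 + 3979650)/(1509052 + 3217485) = 2210421/4726537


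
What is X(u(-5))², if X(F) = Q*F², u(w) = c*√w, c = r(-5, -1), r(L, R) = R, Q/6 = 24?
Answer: 518400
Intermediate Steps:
Q = 144 (Q = 6*24 = 144)
c = -1
u(w) = -√w
X(F) = 144*F²
X(u(-5))² = (144*(-√(-5))²)² = (144*(-I*√5)²)² = (144*(-5))² = (-720)² = 518400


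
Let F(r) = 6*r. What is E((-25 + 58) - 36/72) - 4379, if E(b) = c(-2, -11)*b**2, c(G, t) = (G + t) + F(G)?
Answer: -123141/4 ≈ -30785.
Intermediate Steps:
c(G, t) = t + 7*G (c(G, t) = (G + t) + 6*G = t + 7*G)
E(b) = -25*b**2 (E(b) = (-11 + 7*(-2))*b**2 = (-11 - 14)*b**2 = -25*b**2)
E((-25 + 58) - 36/72) - 4379 = -25*((-25 + 58) - 36/72)**2 - 4379 = -25*(33 - 36*1/72)**2 - 4379 = -25*(33 - 1/2)**2 - 4379 = -25*(65/2)**2 - 4379 = -25*4225/4 - 4379 = -105625/4 - 4379 = -123141/4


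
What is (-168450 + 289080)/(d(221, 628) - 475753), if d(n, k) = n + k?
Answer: -60315/237452 ≈ -0.25401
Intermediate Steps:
d(n, k) = k + n
(-168450 + 289080)/(d(221, 628) - 475753) = (-168450 + 289080)/((628 + 221) - 475753) = 120630/(849 - 475753) = 120630/(-474904) = 120630*(-1/474904) = -60315/237452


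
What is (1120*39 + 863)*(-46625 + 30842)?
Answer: -703022169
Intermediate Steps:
(1120*39 + 863)*(-46625 + 30842) = (43680 + 863)*(-15783) = 44543*(-15783) = -703022169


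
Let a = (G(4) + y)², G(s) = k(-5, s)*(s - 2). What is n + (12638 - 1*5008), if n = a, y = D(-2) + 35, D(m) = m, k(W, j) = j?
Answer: 9311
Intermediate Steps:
G(s) = s*(-2 + s) (G(s) = s*(s - 2) = s*(-2 + s))
y = 33 (y = -2 + 35 = 33)
a = 1681 (a = (4*(-2 + 4) + 33)² = (4*2 + 33)² = (8 + 33)² = 41² = 1681)
n = 1681
n + (12638 - 1*5008) = 1681 + (12638 - 1*5008) = 1681 + (12638 - 5008) = 1681 + 7630 = 9311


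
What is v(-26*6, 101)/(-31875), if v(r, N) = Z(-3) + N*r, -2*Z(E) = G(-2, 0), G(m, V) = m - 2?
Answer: 15754/31875 ≈ 0.49424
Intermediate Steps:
G(m, V) = -2 + m
Z(E) = 2 (Z(E) = -(-2 - 2)/2 = -½*(-4) = 2)
v(r, N) = 2 + N*r
v(-26*6, 101)/(-31875) = (2 + 101*(-26*6))/(-31875) = (2 + 101*(-156))*(-1/31875) = (2 - 15756)*(-1/31875) = -15754*(-1/31875) = 15754/31875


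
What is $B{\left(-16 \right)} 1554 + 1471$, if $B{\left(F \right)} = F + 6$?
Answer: $-14069$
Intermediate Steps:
$B{\left(F \right)} = 6 + F$
$B{\left(-16 \right)} 1554 + 1471 = \left(6 - 16\right) 1554 + 1471 = \left(-10\right) 1554 + 1471 = -15540 + 1471 = -14069$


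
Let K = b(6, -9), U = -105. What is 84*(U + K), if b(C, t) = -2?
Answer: -8988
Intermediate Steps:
K = -2
84*(U + K) = 84*(-105 - 2) = 84*(-107) = -8988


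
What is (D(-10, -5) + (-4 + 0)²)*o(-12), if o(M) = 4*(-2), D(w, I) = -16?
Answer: 0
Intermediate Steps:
o(M) = -8
(D(-10, -5) + (-4 + 0)²)*o(-12) = (-16 + (-4 + 0)²)*(-8) = (-16 + (-4)²)*(-8) = (-16 + 16)*(-8) = 0*(-8) = 0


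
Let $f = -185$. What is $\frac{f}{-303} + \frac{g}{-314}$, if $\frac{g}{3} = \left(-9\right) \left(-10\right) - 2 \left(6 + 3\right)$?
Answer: $- \frac{3679}{47571} \approx -0.077337$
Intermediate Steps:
$g = 216$ ($g = 3 \left(\left(-9\right) \left(-10\right) - 2 \left(6 + 3\right)\right) = 3 \left(90 - 18\right) = 3 \cdot 72 = 216$)
$\frac{f}{-303} + \frac{g}{-314} = - \frac{185}{-303} + \frac{216}{-314} = \left(-185\right) \left(- \frac{1}{303}\right) + 216 \left(- \frac{1}{314}\right) = \frac{185}{303} - \frac{108}{157} = - \frac{3679}{47571}$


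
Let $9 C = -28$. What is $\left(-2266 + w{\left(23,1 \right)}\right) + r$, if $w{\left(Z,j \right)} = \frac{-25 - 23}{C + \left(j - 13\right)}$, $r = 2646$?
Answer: $\frac{6514}{17} \approx 383.18$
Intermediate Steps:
$C = - \frac{28}{9}$ ($C = \frac{1}{9} \left(-28\right) = - \frac{28}{9} \approx -3.1111$)
$w{\left(Z,j \right)} = - \frac{48}{- \frac{145}{9} + j}$ ($w{\left(Z,j \right)} = \frac{-25 - 23}{- \frac{28}{9} + \left(j - 13\right)} = - \frac{48}{- \frac{28}{9} + \left(j - 13\right)} = - \frac{48}{- \frac{28}{9} + \left(-13 + j\right)} = - \frac{48}{- \frac{145}{9} + j}$)
$\left(-2266 + w{\left(23,1 \right)}\right) + r = \left(-2266 - \frac{432}{-145 + 9 \cdot 1}\right) + 2646 = \left(-2266 - \frac{432}{-145 + 9}\right) + 2646 = \left(-2266 - \frac{432}{-136}\right) + 2646 = \left(-2266 - - \frac{54}{17}\right) + 2646 = \left(-2266 + \frac{54}{17}\right) + 2646 = - \frac{38468}{17} + 2646 = \frac{6514}{17}$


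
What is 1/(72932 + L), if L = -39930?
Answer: 1/33002 ≈ 3.0301e-5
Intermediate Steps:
1/(72932 + L) = 1/(72932 - 39930) = 1/33002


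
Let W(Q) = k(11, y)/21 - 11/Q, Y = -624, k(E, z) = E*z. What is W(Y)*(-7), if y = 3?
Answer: -6941/624 ≈ -11.123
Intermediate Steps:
W(Q) = 11/7 - 11/Q (W(Q) = (11*3)/21 - 11/Q = 33*(1/21) - 11/Q = 11/7 - 11/Q)
W(Y)*(-7) = (11/7 - 11/(-624))*(-7) = (11/7 - 11*(-1/624))*(-7) = (11/7 + 11/624)*(-7) = (6941/4368)*(-7) = -6941/624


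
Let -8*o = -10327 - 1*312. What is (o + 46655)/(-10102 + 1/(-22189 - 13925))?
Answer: -6931703103/1459294516 ≈ -4.7500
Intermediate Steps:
o = 10639/8 (o = -(-10327 - 1*312)/8 = -(-10327 - 312)/8 = -1/8*(-10639) = 10639/8 ≈ 1329.9)
(o + 46655)/(-10102 + 1/(-22189 - 13925)) = (10639/8 + 46655)/(-10102 + 1/(-22189 - 13925)) = 383879/(8*(-10102 + 1/(-36114))) = 383879/(8*(-10102 - 1/36114)) = 383879/(8*(-364823629/36114)) = (383879/8)*(-36114/364823629) = -6931703103/1459294516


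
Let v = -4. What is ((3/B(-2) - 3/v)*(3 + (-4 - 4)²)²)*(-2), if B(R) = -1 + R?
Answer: 4489/2 ≈ 2244.5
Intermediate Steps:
((3/B(-2) - 3/v)*(3 + (-4 - 4)²)²)*(-2) = ((3/(-1 - 2) - 3/(-4))*(3 + (-4 - 4)²)²)*(-2) = ((3/(-3) - 3*(-¼))*(3 + (-8)²)²)*(-2) = ((3*(-⅓) + ¾)*(3 + 64)²)*(-2) = ((-1 + ¾)*67²)*(-2) = -¼*4489*(-2) = -4489/4*(-2) = 4489/2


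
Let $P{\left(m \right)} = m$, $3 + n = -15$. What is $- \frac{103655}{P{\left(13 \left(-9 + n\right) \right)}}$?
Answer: $\frac{103655}{351} \approx 295.31$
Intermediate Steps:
$n = -18$ ($n = -3 - 15 = -18$)
$- \frac{103655}{P{\left(13 \left(-9 + n\right) \right)}} = - \frac{103655}{13 \left(-9 - 18\right)} = - \frac{103655}{13 \left(-27\right)} = - \frac{103655}{-351} = \left(-103655\right) \left(- \frac{1}{351}\right) = \frac{103655}{351}$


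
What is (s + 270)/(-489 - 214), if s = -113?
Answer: -157/703 ≈ -0.22333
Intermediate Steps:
(s + 270)/(-489 - 214) = (-113 + 270)/(-489 - 214) = 157/(-703) = 157*(-1/703) = -157/703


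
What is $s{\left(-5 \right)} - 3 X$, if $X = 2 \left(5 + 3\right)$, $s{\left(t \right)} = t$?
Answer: $-53$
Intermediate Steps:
$X = 16$ ($X = 2 \cdot 8 = 16$)
$s{\left(-5 \right)} - 3 X = -5 - 48 = -53$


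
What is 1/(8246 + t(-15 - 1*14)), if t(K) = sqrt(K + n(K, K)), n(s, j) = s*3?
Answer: 4123/33998316 - I*sqrt(29)/33998316 ≈ 0.00012127 - 1.584e-7*I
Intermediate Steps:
n(s, j) = 3*s
t(K) = 2*sqrt(K) (t(K) = sqrt(K + 3*K) = sqrt(4*K) = 2*sqrt(K))
1/(8246 + t(-15 - 1*14)) = 1/(8246 + 2*sqrt(-15 - 1*14)) = 1/(8246 + 2*sqrt(-15 - 14)) = 1/(8246 + 2*sqrt(-29)) = 1/(8246 + 2*(I*sqrt(29))) = 1/(8246 + 2*I*sqrt(29))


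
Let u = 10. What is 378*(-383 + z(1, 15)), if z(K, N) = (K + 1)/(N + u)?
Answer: -3618594/25 ≈ -1.4474e+5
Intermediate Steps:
z(K, N) = (1 + K)/(10 + N) (z(K, N) = (K + 1)/(N + 10) = (1 + K)/(10 + N))
378*(-383 + z(1, 15)) = 378*(-383 + (1 + 1)/(10 + 15)) = 378*(-383 + 2/25) = 378*(-9573/25) = -3618594/25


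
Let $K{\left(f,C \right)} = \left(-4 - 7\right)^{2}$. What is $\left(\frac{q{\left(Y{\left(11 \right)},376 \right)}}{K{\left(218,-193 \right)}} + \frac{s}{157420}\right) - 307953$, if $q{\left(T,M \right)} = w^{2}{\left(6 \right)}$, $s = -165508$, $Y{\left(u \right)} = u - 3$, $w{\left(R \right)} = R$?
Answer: $- \frac{1466461917952}{4761955} \approx -3.0795 \cdot 10^{5}$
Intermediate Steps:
$Y{\left(u \right)} = -3 + u$ ($Y{\left(u \right)} = u - 3 = -3 + u$)
$K{\left(f,C \right)} = 121$ ($K{\left(f,C \right)} = \left(-11\right)^{2} = 121$)
$q{\left(T,M \right)} = 36$ ($q{\left(T,M \right)} = 6^{2} = 36$)
$\left(\frac{q{\left(Y{\left(11 \right)},376 \right)}}{K{\left(218,-193 \right)}} + \frac{s}{157420}\right) - 307953 = \left(\frac{36}{121} - \frac{165508}{157420}\right) - 307953 = \left(36 \cdot \frac{1}{121} - \frac{41377}{39355}\right) - 307953 = \left(\frac{36}{121} - \frac{41377}{39355}\right) - 307953 = - \frac{3589837}{4761955} - 307953 = - \frac{1466461917952}{4761955}$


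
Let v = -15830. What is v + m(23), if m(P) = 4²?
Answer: -15814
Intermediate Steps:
m(P) = 16
v + m(23) = -15830 + 16 = -15814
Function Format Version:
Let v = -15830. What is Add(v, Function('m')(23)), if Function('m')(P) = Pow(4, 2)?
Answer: -15814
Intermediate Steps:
Function('m')(P) = 16
Add(v, Function('m')(23)) = Add(-15830, 16) = -15814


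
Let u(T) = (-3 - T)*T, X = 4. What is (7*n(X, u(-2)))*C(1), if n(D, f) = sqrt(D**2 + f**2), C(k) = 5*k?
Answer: 70*sqrt(5) ≈ 156.52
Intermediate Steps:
u(T) = T*(-3 - T)
(7*n(X, u(-2)))*C(1) = (7*sqrt(4**2 + (-1*(-2)*(3 - 2))**2))*(5*1) = (7*sqrt(16 + (-1*(-2)*1)**2))*5 = (7*sqrt(16 + 2**2))*5 = (7*sqrt(16 + 4))*5 = (7*sqrt(20))*5 = (7*(2*sqrt(5)))*5 = (14*sqrt(5))*5 = 70*sqrt(5)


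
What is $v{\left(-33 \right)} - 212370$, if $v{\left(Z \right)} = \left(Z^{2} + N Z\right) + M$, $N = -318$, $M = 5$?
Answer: $-200782$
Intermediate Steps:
$v{\left(Z \right)} = 5 + Z^{2} - 318 Z$ ($v{\left(Z \right)} = \left(Z^{2} - 318 Z\right) + 5 = 5 + Z^{2} - 318 Z$)
$v{\left(-33 \right)} - 212370 = \left(5 + \left(-33\right)^{2} - -10494\right) - 212370 = \left(5 + 1089 + 10494\right) - 212370 = 11588 - 212370 = -200782$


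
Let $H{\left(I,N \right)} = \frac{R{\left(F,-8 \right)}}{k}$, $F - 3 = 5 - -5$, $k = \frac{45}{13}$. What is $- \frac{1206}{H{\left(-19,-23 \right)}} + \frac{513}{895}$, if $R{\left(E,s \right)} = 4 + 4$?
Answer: $- \frac{24259149}{46540} \approx -521.25$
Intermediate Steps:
$k = \frac{45}{13}$ ($k = 45 \cdot \frac{1}{13} = \frac{45}{13} \approx 3.4615$)
$F = 13$ ($F = 3 + \left(5 - -5\right) = 3 + \left(5 + 5\right) = 3 + 10 = 13$)
$R{\left(E,s \right)} = 8$
$H{\left(I,N \right)} = \frac{104}{45}$ ($H{\left(I,N \right)} = \frac{8}{\frac{45}{13}} = 8 \cdot \frac{13}{45} = \frac{104}{45}$)
$- \frac{1206}{H{\left(-19,-23 \right)}} + \frac{513}{895} = - \frac{1206}{\frac{104}{45}} + \frac{513}{895} = \left(-1206\right) \frac{45}{104} + 513 \cdot \frac{1}{895} = - \frac{27135}{52} + \frac{513}{895} = - \frac{24259149}{46540}$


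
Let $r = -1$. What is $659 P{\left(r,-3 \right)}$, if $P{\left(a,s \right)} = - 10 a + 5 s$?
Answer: $-3295$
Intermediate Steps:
$659 P{\left(r,-3 \right)} = 659 \left(\left(-10\right) \left(-1\right) + 5 \left(-3\right)\right) = 659 \left(10 - 15\right) = 659 \left(-5\right) = -3295$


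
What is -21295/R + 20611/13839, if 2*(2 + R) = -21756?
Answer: 103789837/30113664 ≈ 3.4466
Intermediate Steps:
R = -10880 (R = -2 + (1/2)*(-21756) = -2 - 10878 = -10880)
-21295/R + 20611/13839 = -21295/(-10880) + 20611/13839 = -21295*(-1/10880) + 20611*(1/13839) = 4259/2176 + 20611/13839 = 103789837/30113664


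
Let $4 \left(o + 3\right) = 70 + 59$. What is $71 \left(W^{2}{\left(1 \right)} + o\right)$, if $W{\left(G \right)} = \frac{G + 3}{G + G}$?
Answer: $\frac{9443}{4} \approx 2360.8$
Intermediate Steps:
$W{\left(G \right)} = \frac{3 + G}{2 G}$
$o = \frac{117}{4}$ ($o = -3 + \frac{70 + 59}{4} = -3 + \frac{1}{4} \cdot 129 = -3 + \frac{129}{4} = \frac{117}{4} \approx 29.25$)
$71 \left(W^{2}{\left(1 \right)} + o\right) = 71 \left(\left(\frac{3 + 1}{2 \cdot 1}\right)^{2} + \frac{117}{4}\right) = 71 \left(\left(\frac{1}{2} \cdot 1 \cdot 4\right)^{2} + \frac{117}{4}\right) = 71 \left(2^{2} + \frac{117}{4}\right) = 71 \left(4 + \frac{117}{4}\right) = 71 \cdot \frac{133}{4} = \frac{9443}{4}$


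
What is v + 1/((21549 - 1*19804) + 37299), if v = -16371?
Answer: -639189323/39044 ≈ -16371.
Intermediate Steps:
v + 1/((21549 - 1*19804) + 37299) = -16371 + 1/((21549 - 1*19804) + 37299) = -16371 + 1/((21549 - 19804) + 37299) = -16371 + 1/(1745 + 37299) = -16371 + 1/39044 = -639189323/39044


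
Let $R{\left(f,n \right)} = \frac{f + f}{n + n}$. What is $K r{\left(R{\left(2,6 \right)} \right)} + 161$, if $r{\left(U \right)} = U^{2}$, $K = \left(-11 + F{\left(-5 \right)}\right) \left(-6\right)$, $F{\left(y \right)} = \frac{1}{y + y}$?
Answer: $\frac{842}{5} \approx 168.4$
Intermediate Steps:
$R{\left(f,n \right)} = \frac{f}{n}$ ($R{\left(f,n \right)} = \frac{2 f}{2 n} = 2 f \frac{1}{2 n} = \frac{f}{n}$)
$F{\left(y \right)} = \frac{1}{2 y}$
$K = \frac{333}{5}$ ($K = \left(-11 + \frac{1}{2 \left(-5\right)}\right) \left(-6\right) = \left(-11 + \frac{1}{2} \left(- \frac{1}{5}\right)\right) \left(-6\right) = \left(-11 - \frac{1}{10}\right) \left(-6\right) = \left(- \frac{111}{10}\right) \left(-6\right) = \frac{333}{5} \approx 66.6$)
$K r{\left(R{\left(2,6 \right)} \right)} + 161 = \frac{333 \left(\frac{2}{6}\right)^{2}}{5} + 161 = \frac{333 \left(2 \cdot \frac{1}{6}\right)^{2}}{5} + 161 = \frac{333}{5 \cdot 9} + 161 = \frac{333}{5} \cdot \frac{1}{9} + 161 = \frac{37}{5} + 161 = \frac{842}{5}$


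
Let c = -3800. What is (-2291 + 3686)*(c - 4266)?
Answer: -11252070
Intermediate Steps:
(-2291 + 3686)*(c - 4266) = (-2291 + 3686)*(-3800 - 4266) = 1395*(-8066) = -11252070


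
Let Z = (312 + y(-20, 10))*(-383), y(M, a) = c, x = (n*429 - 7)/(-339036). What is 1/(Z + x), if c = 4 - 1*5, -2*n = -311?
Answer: -678072/80767323541 ≈ -8.3954e-6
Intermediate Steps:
n = 311/2 (n = -1/2*(-311) = 311/2 ≈ 155.50)
c = -1 (c = 4 - 5 = -1)
x = -133405/678072 (x = ((311/2)*429 - 7)/(-339036) = (133419/2 - 7)*(-1/339036) = (133405/2)*(-1/339036) = -133405/678072 ≈ -0.19674)
y(M, a) = -1
Z = -119113 (Z = (312 - 1)*(-383) = 311*(-383) = -119113)
1/(Z + x) = 1/(-119113 - 133405/678072) = 1/(-80767323541/678072) = -678072/80767323541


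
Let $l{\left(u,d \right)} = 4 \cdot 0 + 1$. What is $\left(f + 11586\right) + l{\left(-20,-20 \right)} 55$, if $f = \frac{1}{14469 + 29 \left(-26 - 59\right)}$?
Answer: $\frac{139738565}{12004} \approx 11641.0$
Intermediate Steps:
$l{\left(u,d \right)} = 1$ ($l{\left(u,d \right)} = 0 + 1 = 1$)
$f = \frac{1}{12004}$ ($f = \frac{1}{14469 + 29 \left(-85\right)} = \frac{1}{14469 - 2465} = \frac{1}{12004} \approx 8.3306 \cdot 10^{-5}$)
$\left(f + 11586\right) + l{\left(-20,-20 \right)} 55 = \left(\frac{1}{12004} + 11586\right) + 1 \cdot 55 = \frac{139078345}{12004} + 55 = \frac{139738565}{12004}$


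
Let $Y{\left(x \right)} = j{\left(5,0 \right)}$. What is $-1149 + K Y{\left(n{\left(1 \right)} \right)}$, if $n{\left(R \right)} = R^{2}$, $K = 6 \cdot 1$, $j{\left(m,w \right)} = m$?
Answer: $-1119$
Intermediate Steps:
$K = 6$
$Y{\left(x \right)} = 5$
$-1149 + K Y{\left(n{\left(1 \right)} \right)} = -1149 + 6 \cdot 5 = -1149 + 30 = -1119$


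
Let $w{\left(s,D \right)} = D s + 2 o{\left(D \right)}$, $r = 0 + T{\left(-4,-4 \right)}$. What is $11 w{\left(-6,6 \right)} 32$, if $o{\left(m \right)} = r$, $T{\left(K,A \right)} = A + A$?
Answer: $-18304$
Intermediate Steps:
$T{\left(K,A \right)} = 2 A$
$r = -8$ ($r = 0 + 2 \left(-4\right) = 0 - 8 = -8$)
$o{\left(m \right)} = -8$
$w{\left(s,D \right)} = -16 + D s$ ($w{\left(s,D \right)} = D s + 2 \left(-8\right) = D s - 16 = -16 + D s$)
$11 w{\left(-6,6 \right)} 32 = 11 \left(-16 + 6 \left(-6\right)\right) 32 = 11 \left(-16 - 36\right) 32 = 11 \left(-52\right) 32 = \left(-572\right) 32 = -18304$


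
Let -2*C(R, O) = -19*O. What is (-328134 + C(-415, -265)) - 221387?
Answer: -1104077/2 ≈ -5.5204e+5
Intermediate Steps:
C(R, O) = 19*O/2 (C(R, O) = -(-19)*O/2 = 19*O/2)
(-328134 + C(-415, -265)) - 221387 = (-328134 + (19/2)*(-265)) - 221387 = (-328134 - 5035/2) - 221387 = -661303/2 - 221387 = -1104077/2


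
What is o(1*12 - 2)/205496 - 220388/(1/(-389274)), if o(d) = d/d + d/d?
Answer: 8814886373921377/102748 ≈ 8.5791e+10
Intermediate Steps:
o(d) = 2 (o(d) = 1 + 1 = 2)
o(1*12 - 2)/205496 - 220388/(1/(-389274)) = 2/205496 - 220388/(1/(-389274)) = 2*(1/205496) - 220388/(-1/389274) = 1/102748 - 220388*(-389274) = 1/102748 + 85791318312 = 8814886373921377/102748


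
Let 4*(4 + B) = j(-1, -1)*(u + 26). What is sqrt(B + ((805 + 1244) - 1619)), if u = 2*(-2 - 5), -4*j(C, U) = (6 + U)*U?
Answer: 3*sqrt(191)/2 ≈ 20.730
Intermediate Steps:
j(C, U) = -U*(6 + U)/4 (j(C, U) = -(6 + U)*U/4 = -U*(6 + U)/4)
u = -14 (u = 2*(-7) = -14)
B = -1/4 (B = -4 + ((-1/4*(-1)*(6 - 1))*(-14 + 26))/4 = -4 + (-1/4*(-1)*5*12)/4 = -4 + ((5/4)*12)/4 = -4 + (1/4)*15 = -4 + 15/4 = -1/4 ≈ -0.25000)
sqrt(B + ((805 + 1244) - 1619)) = sqrt(-1/4 + ((805 + 1244) - 1619)) = sqrt(-1/4 + (2049 - 1619)) = sqrt(-1/4 + 430) = sqrt(1719/4) = 3*sqrt(191)/2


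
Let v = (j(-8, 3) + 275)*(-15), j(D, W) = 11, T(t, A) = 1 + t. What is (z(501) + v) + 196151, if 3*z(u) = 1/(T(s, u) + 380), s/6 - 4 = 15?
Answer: 284913586/1485 ≈ 1.9186e+5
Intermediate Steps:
s = 114 (s = 24 + 6*15 = 24 + 90 = 114)
z(u) = 1/1485 (z(u) = 1/(3*((1 + 114) + 380)) = 1/(3*(115 + 380)) = (⅓)/495 = (⅓)*(1/495) = 1/1485)
v = -4290 (v = (11 + 275)*(-15) = 286*(-15) = -4290)
(z(501) + v) + 196151 = (1/1485 - 4290) + 196151 = -6370649/1485 + 196151 = 284913586/1485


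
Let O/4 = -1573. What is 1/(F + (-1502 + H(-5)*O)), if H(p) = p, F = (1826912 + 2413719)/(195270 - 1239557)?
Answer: 1044287/31280509315 ≈ 3.3385e-5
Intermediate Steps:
F = -4240631/1044287 (F = 4240631/(-1044287) = 4240631*(-1/1044287) = -4240631/1044287 ≈ -4.0608)
O = -6292 (O = 4*(-1573) = -6292)
1/(F + (-1502 + H(-5)*O)) = 1/(-4240631/1044287 + (-1502 - 5*(-6292))) = 1/(-4240631/1044287 + (-1502 + 31460)) = 1/(-4240631/1044287 + 29958) = 1/(31280509315/1044287) = 1044287/31280509315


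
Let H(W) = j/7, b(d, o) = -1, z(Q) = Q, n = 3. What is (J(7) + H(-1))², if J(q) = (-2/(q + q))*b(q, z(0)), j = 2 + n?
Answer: 36/49 ≈ 0.73469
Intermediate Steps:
j = 5 (j = 2 + 3 = 5)
H(W) = 5/7
J(q) = 1/q (J(q) = (-2/(q + q))*(-1) = (-2/(2*q))*(-1) = ((1/(2*q))*(-2))*(-1) = -1/q*(-1) = 1/q)
(J(7) + H(-1))² = (1/7 + 5/7)² = (⅐ + 5/7)² = (6/7)² = 36/49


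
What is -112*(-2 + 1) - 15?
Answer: 97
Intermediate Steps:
-112*(-2 + 1) - 15 = -(-112) - 15 = -112*(-1) - 15 = 112 - 15 = 97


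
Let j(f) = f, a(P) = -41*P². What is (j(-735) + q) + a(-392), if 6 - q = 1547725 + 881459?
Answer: -8730137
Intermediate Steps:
q = -2429178 (q = 6 - (1547725 + 881459) = 6 - 1*2429184 = 6 - 2429184 = -2429178)
(j(-735) + q) + a(-392) = (-735 - 2429178) - 41*(-392)² = -2429913 - 41*153664 = -2429913 - 6300224 = -8730137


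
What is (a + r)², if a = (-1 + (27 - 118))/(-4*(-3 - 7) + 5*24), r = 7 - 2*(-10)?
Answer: 1117249/1600 ≈ 698.28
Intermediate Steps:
r = 27 (r = 7 + 20 = 27)
a = -23/40 (a = (-1 - 91)/(-4*(-10) + 120) = -92/(40 + 120) = -92/160 = -92*1/160 = -23/40 ≈ -0.57500)
(a + r)² = (-23/40 + 27)² = (1057/40)² = 1117249/1600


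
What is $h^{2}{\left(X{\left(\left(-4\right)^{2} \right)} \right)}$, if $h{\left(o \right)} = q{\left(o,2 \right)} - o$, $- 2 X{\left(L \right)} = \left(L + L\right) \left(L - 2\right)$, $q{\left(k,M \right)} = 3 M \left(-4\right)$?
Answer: $40000$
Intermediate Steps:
$q{\left(k,M \right)} = - 12 M$
$X{\left(L \right)} = - L \left(-2 + L\right)$ ($X{\left(L \right)} = - \frac{\left(L + L\right) \left(L - 2\right)}{2} = - \frac{2 L \left(-2 + L\right)}{2} = - L \left(-2 + L\right)$)
$h{\left(o \right)} = -24 - o$ ($h{\left(o \right)} = \left(-12\right) 2 - o = -24 - o$)
$h^{2}{\left(X{\left(\left(-4\right)^{2} \right)} \right)} = \left(-24 - \left(-4\right)^{2} \left(2 - \left(-4\right)^{2}\right)\right)^{2} = \left(-24 - 16 \left(2 - 16\right)\right)^{2} = \left(-24 - 16 \left(-14\right)\right)^{2} = \left(-24 - -224\right)^{2} = \left(-24 + 224\right)^{2} = 200^{2} = 40000$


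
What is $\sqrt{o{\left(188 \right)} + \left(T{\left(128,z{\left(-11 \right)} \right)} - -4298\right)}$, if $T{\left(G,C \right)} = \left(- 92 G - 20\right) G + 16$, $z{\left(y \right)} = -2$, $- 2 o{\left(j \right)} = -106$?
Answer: $i \sqrt{1505521} \approx 1227.0 i$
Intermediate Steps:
$o{\left(j \right)} = 53$ ($o{\left(j \right)} = \left(- \frac{1}{2}\right) \left(-106\right) = 53$)
$T{\left(G,C \right)} = 16 + G \left(-20 - 92 G\right)$ ($T{\left(G,C \right)} = \left(-20 - 92 G\right) G + 16 = G \left(-20 - 92 G\right) + 16 = 16 + G \left(-20 - 92 G\right)$)
$\sqrt{o{\left(188 \right)} + \left(T{\left(128,z{\left(-11 \right)} \right)} - -4298\right)} = \sqrt{53 - 1505574} = \sqrt{-1505521} = i \sqrt{1505521}$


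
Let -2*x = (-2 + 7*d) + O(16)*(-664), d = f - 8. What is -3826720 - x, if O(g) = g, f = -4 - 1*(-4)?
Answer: -3832061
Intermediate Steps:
f = 0 (f = -4 + 4 = 0)
d = -8 (d = 0 - 8 = -8)
x = 5341 (x = -((-2 + 7*(-8)) + 16*(-664))/2 = -((-2 - 56) - 10624)/2 = -(-58 - 10624)/2 = -½*(-10682) = 5341)
-3826720 - x = -3826720 - 1*5341 = -3826720 - 5341 = -3832061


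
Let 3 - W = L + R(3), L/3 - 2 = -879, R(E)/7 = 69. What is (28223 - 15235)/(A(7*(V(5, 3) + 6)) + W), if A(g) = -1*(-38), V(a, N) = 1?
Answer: 12988/2189 ≈ 5.9333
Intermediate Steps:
R(E) = 483 (R(E) = 7*69 = 483)
L = -2631 (L = 6 + 3*(-879) = 6 - 2637 = -2631)
A(g) = 38
W = 2151 (W = 3 - (-2631 + 483) = 3 - 1*(-2148) = 3 + 2148 = 2151)
(28223 - 15235)/(A(7*(V(5, 3) + 6)) + W) = (28223 - 15235)/(38 + 2151) = 12988/2189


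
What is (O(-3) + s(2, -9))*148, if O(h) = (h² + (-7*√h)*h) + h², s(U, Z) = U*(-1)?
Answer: 2368 + 3108*I*√3 ≈ 2368.0 + 5383.2*I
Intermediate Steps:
s(U, Z) = -U
O(h) = -7*h^(3/2) + 2*h² (O(h) = (h² - 7*h^(3/2)) + h² = -7*h^(3/2) + 2*h²)
(O(-3) + s(2, -9))*148 = ((-(-21)*I*√3 + 2*(-3)²) - 1*2)*148 = ((-(-21)*I*√3 + 2*9) - 2)*148 = ((21*I*√3 + 18) - 2)*148 = ((18 + 21*I*√3) - 2)*148 = (16 + 21*I*√3)*148 = 2368 + 3108*I*√3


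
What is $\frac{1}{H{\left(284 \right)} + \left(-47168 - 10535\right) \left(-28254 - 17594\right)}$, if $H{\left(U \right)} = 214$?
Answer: $\frac{1}{2645567358} \approx 3.7799 \cdot 10^{-10}$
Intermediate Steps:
$\frac{1}{H{\left(284 \right)} + \left(-47168 - 10535\right) \left(-28254 - 17594\right)} = \frac{1}{214 + \left(-47168 - 10535\right) \left(-28254 - 17594\right)} = \frac{1}{214 - -2645567144} = \frac{1}{214 + 2645567144} = \frac{1}{2645567358}$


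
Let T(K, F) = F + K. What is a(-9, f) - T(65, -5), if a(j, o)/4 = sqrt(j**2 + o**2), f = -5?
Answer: -60 + 4*sqrt(106) ≈ -18.817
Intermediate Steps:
a(j, o) = 4*sqrt(j**2 + o**2)
a(-9, f) - T(65, -5) = 4*sqrt((-9)**2 + (-5)**2) - (-5 + 65) = 4*sqrt(81 + 25) - 1*60 = 4*sqrt(106) - 60 = -60 + 4*sqrt(106)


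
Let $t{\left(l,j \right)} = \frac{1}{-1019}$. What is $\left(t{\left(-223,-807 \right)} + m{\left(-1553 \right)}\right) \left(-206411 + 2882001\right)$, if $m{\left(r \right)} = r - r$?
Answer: $- \frac{2675590}{1019} \approx -2625.7$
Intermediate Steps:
$m{\left(r \right)} = 0$
$t{\left(l,j \right)} = - \frac{1}{1019}$
$\left(t{\left(-223,-807 \right)} + m{\left(-1553 \right)}\right) \left(-206411 + 2882001\right) = \left(- \frac{1}{1019} + 0\right) \left(-206411 + 2882001\right) = \left(- \frac{1}{1019}\right) 2675590 = - \frac{2675590}{1019}$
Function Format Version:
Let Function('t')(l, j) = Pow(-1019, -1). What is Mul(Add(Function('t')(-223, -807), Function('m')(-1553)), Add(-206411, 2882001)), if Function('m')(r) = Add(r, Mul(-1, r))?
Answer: Rational(-2675590, 1019) ≈ -2625.7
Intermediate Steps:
Function('m')(r) = 0
Function('t')(l, j) = Rational(-1, 1019)
Mul(Add(Function('t')(-223, -807), Function('m')(-1553)), Add(-206411, 2882001)) = Mul(Add(Rational(-1, 1019), 0), Add(-206411, 2882001)) = Mul(Rational(-1, 1019), 2675590) = Rational(-2675590, 1019)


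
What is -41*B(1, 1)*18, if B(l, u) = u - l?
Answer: 0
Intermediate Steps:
-41*B(1, 1)*18 = -41*(1 - 1*1)*18 = -41*(1 - 1)*18 = -41*0*18 = 0*18 = 0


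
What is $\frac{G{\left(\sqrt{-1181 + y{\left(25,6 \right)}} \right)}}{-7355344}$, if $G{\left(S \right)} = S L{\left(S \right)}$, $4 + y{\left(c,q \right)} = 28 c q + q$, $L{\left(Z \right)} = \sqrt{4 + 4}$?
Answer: $- \frac{\sqrt{6042}}{3677672} \approx -2.1136 \cdot 10^{-5}$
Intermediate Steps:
$L{\left(Z \right)} = 2 \sqrt{2}$ ($L{\left(Z \right)} = \sqrt{8} = 2 \sqrt{2}$)
$y{\left(c,q \right)} = -4 + q + 28 c q$ ($y{\left(c,q \right)} = -4 + \left(28 c q + q\right) = -4 + \left(q + 28 c q\right) = -4 + q + 28 c q$)
$G{\left(S \right)} = 2 S \sqrt{2}$ ($G{\left(S \right)} = S 2 \sqrt{2} = 2 S \sqrt{2}$)
$\frac{G{\left(\sqrt{-1181 + y{\left(25,6 \right)}} \right)}}{-7355344} = \frac{2 \sqrt{-1181 + \left(-4 + 6 + 28 \cdot 25 \cdot 6\right)} \sqrt{2}}{-7355344} = 2 \sqrt{-1181 + \left(-4 + 6 + 4200\right)} \sqrt{2} \left(- \frac{1}{7355344}\right) = 2 \sqrt{-1181 + 4202} \sqrt{2} \left(- \frac{1}{7355344}\right) = 2 \sqrt{3021} \sqrt{2} \left(- \frac{1}{7355344}\right) = 2 \sqrt{6042} \left(- \frac{1}{7355344}\right) = - \frac{\sqrt{6042}}{3677672}$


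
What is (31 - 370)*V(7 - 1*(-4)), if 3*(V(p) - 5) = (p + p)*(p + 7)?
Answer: -46443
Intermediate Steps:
V(p) = 5 + 2*p*(7 + p)/3 (V(p) = 5 + ((p + p)*(p + 7))/3 = 5 + ((2*p)*(7 + p))/3 = 5 + (2*p*(7 + p))/3 = 5 + 2*p*(7 + p)/3)
(31 - 370)*V(7 - 1*(-4)) = (31 - 370)*(5 + 2*(7 - 1*(-4))²/3 + 14*(7 - 1*(-4))/3) = -339*(5 + 2*(7 + 4)²/3 + 14*(7 + 4)/3) = -339*(5 + (⅔)*11² + (14/3)*11) = -339*(5 + (⅔)*121 + 154/3) = -339*(5 + 242/3 + 154/3) = -339*137 = -46443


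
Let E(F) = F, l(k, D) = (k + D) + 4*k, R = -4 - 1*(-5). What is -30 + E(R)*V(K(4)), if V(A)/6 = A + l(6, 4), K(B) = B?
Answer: 198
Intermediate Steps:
R = 1 (R = -4 + 5 = 1)
l(k, D) = D + 5*k (l(k, D) = (D + k) + 4*k = D + 5*k)
V(A) = 204 + 6*A (V(A) = 6*(A + (4 + 5*6)) = 6*(A + (4 + 30)) = 6*(A + 34) = 6*(34 + A) = 204 + 6*A)
-30 + E(R)*V(K(4)) = -30 + 1*(204 + 6*4) = -30 + 1*(204 + 24) = -30 + 1*228 = -30 + 228 = 198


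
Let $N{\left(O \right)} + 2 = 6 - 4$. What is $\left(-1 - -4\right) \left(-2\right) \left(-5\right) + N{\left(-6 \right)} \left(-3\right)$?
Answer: $30$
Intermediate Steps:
$N{\left(O \right)} = 0$ ($N{\left(O \right)} = -2 + \left(6 - 4\right) = -2 + 2 = 0$)
$\left(-1 - -4\right) \left(-2\right) \left(-5\right) + N{\left(-6 \right)} \left(-3\right) = \left(-1 - -4\right) \left(-2\right) \left(-5\right) + 0 \left(-3\right) = \left(-1 + 4\right) \left(-2\right) \left(-5\right) + 0 = 3 \left(-2\right) \left(-5\right) + 0 = \left(-6\right) \left(-5\right) + 0 = 30 + 0 = 30$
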